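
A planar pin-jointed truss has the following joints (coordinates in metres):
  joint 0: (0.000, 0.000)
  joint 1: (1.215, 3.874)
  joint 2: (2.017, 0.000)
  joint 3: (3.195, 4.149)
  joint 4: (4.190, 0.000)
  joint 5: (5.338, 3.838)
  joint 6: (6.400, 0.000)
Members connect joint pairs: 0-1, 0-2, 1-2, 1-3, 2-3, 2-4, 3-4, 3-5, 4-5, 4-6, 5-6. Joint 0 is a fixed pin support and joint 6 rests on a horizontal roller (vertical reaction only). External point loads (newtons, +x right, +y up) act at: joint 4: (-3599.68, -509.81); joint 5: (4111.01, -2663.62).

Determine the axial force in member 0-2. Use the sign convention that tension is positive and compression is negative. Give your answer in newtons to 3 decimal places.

-68.032

N=7 nodes, M=11 members, R=3 reactions → 2N=14, M+R=14
member 0 (0-1): L=4.0601, (cx,cy)=(0.2993,0.9542)
member 1 (0-2): L=2.0170, (cx,cy)=(1.0000,0.0000)
member 2 (1-2): L=3.9561, (cx,cy)=(0.2027,-0.9792)
member 3 (1-3): L=1.9990, (cx,cy)=(0.9905,0.1376)
member 4 (2-3): L=4.3130, (cx,cy)=(0.2731,0.9620)
member 5 (2-4): L=2.1730, (cx,cy)=(1.0000,0.0000)
member 6 (3-4): L=4.2666, (cx,cy)=(0.2332,-0.9724)
member 7 (3-5): L=2.1654, (cx,cy)=(0.9896,-0.1436)
member 8 (4-5): L=4.0060, (cx,cy)=(0.2866,0.9581)
member 9 (4-6): L=2.2100, (cx,cy)=(1.0000,0.0000)
member 10 (5-6): L=3.9822, (cx,cy)=(0.2667,-0.9638)
solve A·x = −loads:
  F[0-1] = +1936.0050 N (tension)
  F[0-2] = -68.0321 N (compression)
  F[1-2] = -1753.8515 N (compression)
  F[1-3] = +943.8817 N (tension)
  F[2-3] = +1785.3169 N (tension)
  F[2-4] = -911.1982 N (compression)
  F[3-4] = -2188.1101 N (compression)
  F[3-5] = +1953.0526 N (tension)
  F[4-5] = +2753.0531 N (tension)
  F[4-6] = +1389.2645 N (tension)
  F[5-6] = -5209.3777 N (compression)
  Rx@0 = -511.3300 N
  Ry@0 = -1847.2831 N
  Ry@6 = +5020.7131 N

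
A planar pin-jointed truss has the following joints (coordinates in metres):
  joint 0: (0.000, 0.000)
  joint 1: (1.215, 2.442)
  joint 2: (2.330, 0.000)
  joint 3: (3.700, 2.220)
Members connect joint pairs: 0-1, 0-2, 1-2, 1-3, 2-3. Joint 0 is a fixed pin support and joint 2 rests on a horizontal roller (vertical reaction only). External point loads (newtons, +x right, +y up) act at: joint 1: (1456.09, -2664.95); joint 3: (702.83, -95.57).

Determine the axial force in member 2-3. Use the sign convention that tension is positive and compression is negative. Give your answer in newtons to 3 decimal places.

-36.509

N=4 nodes, M=5 members, R=3 reactions → 2N=8, M+R=8
member 0 (0-1): L=2.7276, (cx,cy)=(0.4455,0.8953)
member 1 (0-2): L=2.3300, (cx,cy)=(1.0000,0.0000)
member 2 (1-2): L=2.6845, (cx,cy)=(0.4153,-0.9097)
member 3 (1-3): L=2.4949, (cx,cy)=(0.9960,-0.0890)
member 4 (2-3): L=2.6087, (cx,cy)=(0.5252,0.8510)
solve A·x = −loads:
  F[0-1] = +1090.8432 N (tension)
  F[0-2] = +1673.0007 N (tension)
  F[1-2] = -4074.1313 N (compression)
  F[1-3] = +724.8787 N (tension)
  F[2-3] = -36.5090 N (compression)
  Rx@0 = -2158.9200 N
  Ry@0 = -976.6378 N
  Ry@2 = +3737.1578 N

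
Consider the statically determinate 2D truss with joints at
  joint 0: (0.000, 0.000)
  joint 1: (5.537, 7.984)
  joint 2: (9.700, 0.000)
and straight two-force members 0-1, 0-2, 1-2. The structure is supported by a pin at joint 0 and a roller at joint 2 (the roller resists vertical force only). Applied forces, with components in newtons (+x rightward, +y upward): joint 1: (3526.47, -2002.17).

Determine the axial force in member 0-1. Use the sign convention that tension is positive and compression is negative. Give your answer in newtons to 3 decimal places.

N=3 nodes, M=3 members, R=3 reactions → 2N=6, M+R=6
member 0 (0-1): L=9.7161, (cx,cy)=(0.5699,0.8217)
member 1 (0-2): L=9.7000, (cx,cy)=(1.0000,0.0000)
member 2 (1-2): L=9.0042, (cx,cy)=(0.4623,-0.8867)
solve A·x = −loads:
  F[0-1] = +2486.6236 N (tension)
  F[0-2] = +2109.3959 N (tension)
  F[1-2] = -4562.4142 N (compression)
  Rx@0 = -3526.4700 N
  Ry@0 = -2043.3302 N
  Ry@2 = +4045.5002 N

2486.624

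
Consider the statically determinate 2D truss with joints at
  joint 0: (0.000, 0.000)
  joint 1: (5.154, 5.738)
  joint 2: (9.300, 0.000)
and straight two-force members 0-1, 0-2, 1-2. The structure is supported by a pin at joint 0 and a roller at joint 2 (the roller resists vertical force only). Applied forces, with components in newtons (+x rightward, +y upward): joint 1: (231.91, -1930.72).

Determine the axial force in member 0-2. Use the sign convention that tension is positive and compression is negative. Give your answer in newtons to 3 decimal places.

N=3 nodes, M=3 members, R=3 reactions → 2N=6, M+R=6
member 0 (0-1): L=7.7129, (cx,cy)=(0.6682,0.7440)
member 1 (0-2): L=9.3000, (cx,cy)=(1.0000,0.0000)
member 2 (1-2): L=7.0791, (cx,cy)=(0.5857,-0.8106)
solve A·x = −loads:
  F[0-1] = -964.6349 N (compression)
  F[0-2] = +876.5116 N (tension)
  F[1-2] = -1496.6069 N (compression)
  Rx@0 = -231.9100 N
  Ry@0 = +717.6415 N
  Ry@2 = +1213.0785 N

876.512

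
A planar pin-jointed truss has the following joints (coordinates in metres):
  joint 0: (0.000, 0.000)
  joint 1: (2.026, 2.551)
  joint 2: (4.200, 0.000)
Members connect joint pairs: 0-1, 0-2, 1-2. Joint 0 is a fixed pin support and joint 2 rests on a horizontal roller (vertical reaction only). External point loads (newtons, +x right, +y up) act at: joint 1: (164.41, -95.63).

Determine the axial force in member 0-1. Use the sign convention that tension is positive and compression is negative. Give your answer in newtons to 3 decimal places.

64.310

N=3 nodes, M=3 members, R=3 reactions → 2N=6, M+R=6
member 0 (0-1): L=3.2576, (cx,cy)=(0.6219,0.7831)
member 1 (0-2): L=4.2000, (cx,cy)=(1.0000,0.0000)
member 2 (1-2): L=3.3517, (cx,cy)=(0.6486,-0.7611)
solve A·x = −loads:
  F[0-1] = +64.3096 N (tension)
  F[0-2] = +124.4145 N (tension)
  F[1-2] = -191.8122 N (compression)
  Rx@0 = -164.4100 N
  Ry@0 = -50.3596 N
  Ry@2 = +145.9896 N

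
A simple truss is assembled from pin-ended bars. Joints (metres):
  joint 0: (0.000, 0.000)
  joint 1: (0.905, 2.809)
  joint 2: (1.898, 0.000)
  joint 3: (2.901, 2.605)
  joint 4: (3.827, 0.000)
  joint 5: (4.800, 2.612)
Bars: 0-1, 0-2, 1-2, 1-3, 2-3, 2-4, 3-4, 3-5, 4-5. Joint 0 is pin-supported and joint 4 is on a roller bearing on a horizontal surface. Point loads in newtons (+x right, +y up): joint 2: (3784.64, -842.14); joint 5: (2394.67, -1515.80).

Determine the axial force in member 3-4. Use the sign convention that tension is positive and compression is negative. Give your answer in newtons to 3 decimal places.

-2575.278

N=6 nodes, M=9 members, R=3 reactions → 2N=12, M+R=12
member 0 (0-1): L=2.9512, (cx,cy)=(0.3067,0.9518)
member 1 (0-2): L=1.8980, (cx,cy)=(1.0000,0.0000)
member 2 (1-2): L=2.9794, (cx,cy)=(0.3333,-0.9428)
member 3 (1-3): L=2.0064, (cx,cy)=(0.9948,-0.1017)
member 4 (2-3): L=2.7914, (cx,cy)=(0.3593,0.9332)
member 5 (2-4): L=1.9290, (cx,cy)=(1.0000,0.0000)
member 6 (3-4): L=2.7647, (cx,cy)=(0.3349,-0.9422)
member 7 (3-5): L=1.8990, (cx,cy)=(1.0000,0.0037)
member 8 (4-5): L=2.7873, (cx,cy)=(0.3491,0.9371)
solve A·x = −loads:
  F[0-1] = +1676.0654 N (tension)
  F[0-2] = +5665.3341 N (tension)
  F[1-2] = -1813.2906 N (compression)
  F[1-3] = +1124.1607 N (tension)
  F[2-3] = +2734.3628 N (tension)
  F[2-4] = +293.8371 N (tension)
  F[3-4] = -2575.2775 N (compression)
  F[3-5] = +2963.4122 N (tension)
  F[4-5] = -1629.2113 N (compression)
  Rx@0 = -6179.3100 N
  Ry@0 = -1595.3131 N
  Ry@4 = +3953.2531 N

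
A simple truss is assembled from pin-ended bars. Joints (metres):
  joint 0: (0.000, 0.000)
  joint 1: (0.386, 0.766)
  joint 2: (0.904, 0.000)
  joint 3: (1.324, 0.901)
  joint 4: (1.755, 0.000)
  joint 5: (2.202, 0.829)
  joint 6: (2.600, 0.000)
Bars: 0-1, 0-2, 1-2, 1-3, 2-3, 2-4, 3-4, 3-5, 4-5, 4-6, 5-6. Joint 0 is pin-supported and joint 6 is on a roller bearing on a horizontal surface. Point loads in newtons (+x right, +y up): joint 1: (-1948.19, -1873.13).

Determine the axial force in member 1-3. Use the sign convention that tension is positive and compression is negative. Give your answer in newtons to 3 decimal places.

603.153

N=7 nodes, M=11 members, R=3 reactions → 2N=14, M+R=14
member 0 (0-1): L=0.8578, (cx,cy)=(0.4500,0.8930)
member 1 (0-2): L=0.9040, (cx,cy)=(1.0000,0.0000)
member 2 (1-2): L=0.9247, (cx,cy)=(0.5602,-0.8284)
member 3 (1-3): L=0.9477, (cx,cy)=(0.9898,0.1425)
member 4 (2-3): L=0.9941, (cx,cy)=(0.4225,0.9064)
member 5 (2-4): L=0.8510, (cx,cy)=(1.0000,0.0000)
member 6 (3-4): L=0.9988, (cx,cy)=(0.4315,-0.9021)
member 7 (3-5): L=0.8809, (cx,cy)=(0.9967,-0.0817)
member 8 (4-5): L=0.9418, (cx,cy)=(0.4746,0.8802)
member 9 (4-6): L=0.8450, (cx,cy)=(1.0000,0.0000)
member 10 (5-6): L=0.9196, (cx,cy)=(0.4328,-0.9015)
solve A·x = −loads:
  F[0-1] = -2428.8366 N (compression)
  F[0-2] = -855.1907 N (compression)
  F[1-2] = +460.9057 N (tension)
  F[1-3] = +603.1527 N (tension)
  F[2-3] = -421.2455 N (compression)
  F[2-4] = -419.0251 N (compression)
  F[3-4] = +301.7342 N (tension)
  F[3-5] = +289.7883 N (tension)
  F[4-5] = -309.2423 N (compression)
  F[4-6] = -142.0505 N (compression)
  F[5-6] = +328.2114 N (tension)
  Rx@0 = +1948.1900 N
  Ry@0 = +2169.0090 N
  Ry@6 = -295.8790 N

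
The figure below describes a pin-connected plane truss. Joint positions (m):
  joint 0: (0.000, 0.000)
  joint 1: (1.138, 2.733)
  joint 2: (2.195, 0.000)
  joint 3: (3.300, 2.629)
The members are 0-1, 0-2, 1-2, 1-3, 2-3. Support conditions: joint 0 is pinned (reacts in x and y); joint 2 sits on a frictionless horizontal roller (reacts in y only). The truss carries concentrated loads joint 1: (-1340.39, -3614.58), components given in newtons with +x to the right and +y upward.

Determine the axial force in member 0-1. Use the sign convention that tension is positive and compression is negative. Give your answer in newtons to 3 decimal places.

N=4 nodes, M=5 members, R=3 reactions → 2N=8, M+R=8
member 0 (0-1): L=2.9605, (cx,cy)=(0.3844,0.9232)
member 1 (0-2): L=2.1950, (cx,cy)=(1.0000,0.0000)
member 2 (1-2): L=2.9303, (cx,cy)=(0.3607,-0.9327)
member 3 (1-3): L=2.1645, (cx,cy)=(0.9988,-0.0480)
member 4 (2-3): L=2.8518, (cx,cy)=(0.3875,0.9219)
solve A·x = −loads:
  F[0-1] = -3693.2872 N (compression)
  F[0-2] = +79.3078 N (tension)
  F[1-2] = -219.8618 N (compression)
  F[1-3] = +0.0000 N (tension)
  F[2-3] = -0.0000 N (compression)
  Rx@0 = +1340.3900 N
  Ry@0 = +3409.5202 N
  Ry@2 = +205.0598 N

-3693.287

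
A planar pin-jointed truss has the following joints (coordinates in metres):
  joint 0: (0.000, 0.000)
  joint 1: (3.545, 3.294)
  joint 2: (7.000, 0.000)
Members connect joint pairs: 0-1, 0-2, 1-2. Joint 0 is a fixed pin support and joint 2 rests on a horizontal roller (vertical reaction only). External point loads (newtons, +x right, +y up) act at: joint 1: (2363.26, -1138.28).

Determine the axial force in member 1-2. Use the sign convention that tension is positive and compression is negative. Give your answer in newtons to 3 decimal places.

-2447.010

N=3 nodes, M=3 members, R=3 reactions → 2N=6, M+R=6
member 0 (0-1): L=4.8392, (cx,cy)=(0.7326,0.6807)
member 1 (0-2): L=7.0000, (cx,cy)=(1.0000,0.0000)
member 2 (1-2): L=4.7736, (cx,cy)=(0.7238,-0.6900)
solve A·x = −loads:
  F[0-1] = +808.3778 N (tension)
  F[0-2] = +1771.0705 N (tension)
  F[1-2] = -2447.0101 N (compression)
  Rx@0 = -2363.2600 N
  Ry@0 = -550.2601 N
  Ry@2 = +1688.5401 N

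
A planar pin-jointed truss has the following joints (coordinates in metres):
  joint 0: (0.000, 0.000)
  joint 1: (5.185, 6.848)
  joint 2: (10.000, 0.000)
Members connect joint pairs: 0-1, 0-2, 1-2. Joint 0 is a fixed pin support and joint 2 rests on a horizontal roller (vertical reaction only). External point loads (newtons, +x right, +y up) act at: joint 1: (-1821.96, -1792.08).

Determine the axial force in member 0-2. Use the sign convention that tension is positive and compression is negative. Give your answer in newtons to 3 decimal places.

N=3 nodes, M=3 members, R=3 reactions → 2N=6, M+R=6
member 0 (0-1): L=8.5895, (cx,cy)=(0.6036,0.7973)
member 1 (0-2): L=10.0000, (cx,cy)=(1.0000,0.0000)
member 2 (1-2): L=8.3713, (cx,cy)=(0.5752,-0.8180)
solve A·x = −loads:
  F[0-1] = -2647.2946 N (compression)
  F[0-2] = -223.9346 N (compression)
  F[1-2] = +389.3318 N (tension)
  Rx@0 = +1821.9600 N
  Ry@0 = +2110.5647 N
  Ry@2 = -318.4847 N

-223.935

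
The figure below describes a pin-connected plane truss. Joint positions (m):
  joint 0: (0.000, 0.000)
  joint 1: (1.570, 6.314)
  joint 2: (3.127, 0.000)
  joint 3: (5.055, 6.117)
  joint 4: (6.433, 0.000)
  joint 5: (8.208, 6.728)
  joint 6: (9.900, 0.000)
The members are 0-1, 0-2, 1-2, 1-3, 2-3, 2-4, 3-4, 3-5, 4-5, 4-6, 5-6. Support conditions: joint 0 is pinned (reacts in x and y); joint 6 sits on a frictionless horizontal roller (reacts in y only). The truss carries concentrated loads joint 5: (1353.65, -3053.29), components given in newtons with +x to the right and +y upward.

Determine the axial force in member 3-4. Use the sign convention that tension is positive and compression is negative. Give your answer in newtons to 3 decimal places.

N=7 nodes, M=11 members, R=3 reactions → 2N=14, M+R=14
member 0 (0-1): L=6.5063, (cx,cy)=(0.2413,0.9704)
member 1 (0-2): L=3.1270, (cx,cy)=(1.0000,0.0000)
member 2 (1-2): L=6.5031, (cx,cy)=(0.2394,-0.9709)
member 3 (1-3): L=3.4906, (cx,cy)=(0.9984,-0.0564)
member 4 (2-3): L=6.4136, (cx,cy)=(0.3006,0.9537)
member 5 (2-4): L=3.3060, (cx,cy)=(1.0000,0.0000)
member 6 (3-4): L=6.2703, (cx,cy)=(0.2198,-0.9756)
member 7 (3-5): L=3.2117, (cx,cy)=(0.9817,0.1902)
member 8 (4-5): L=6.9582, (cx,cy)=(0.2551,0.9669)
member 9 (4-6): L=3.4670, (cx,cy)=(1.0000,0.0000)
member 10 (5-6): L=6.9375, (cx,cy)=(0.2439,-0.9698)
solve A·x = −loads:
  F[0-1] = +410.2225 N (tension)
  F[0-2] = +1254.6609 N (tension)
  F[1-2] = -421.6666 N (compression)
  F[1-3] = +200.2649 N (tension)
  F[2-3] = +429.2568 N (tension)
  F[2-4] = +1024.6659 N (tension)
  F[3-4] = -328.3914 N (compression)
  F[3-5] = +408.6162 N (tension)
  F[4-5] = +331.3245 N (tension)
  F[4-6] = +867.9774 N (tension)
  F[5-6] = -3558.8591 N (compression)
  Rx@0 = -1353.6500 N
  Ry@0 = -398.1001 N
  Ry@6 = +3451.3901 N

-328.391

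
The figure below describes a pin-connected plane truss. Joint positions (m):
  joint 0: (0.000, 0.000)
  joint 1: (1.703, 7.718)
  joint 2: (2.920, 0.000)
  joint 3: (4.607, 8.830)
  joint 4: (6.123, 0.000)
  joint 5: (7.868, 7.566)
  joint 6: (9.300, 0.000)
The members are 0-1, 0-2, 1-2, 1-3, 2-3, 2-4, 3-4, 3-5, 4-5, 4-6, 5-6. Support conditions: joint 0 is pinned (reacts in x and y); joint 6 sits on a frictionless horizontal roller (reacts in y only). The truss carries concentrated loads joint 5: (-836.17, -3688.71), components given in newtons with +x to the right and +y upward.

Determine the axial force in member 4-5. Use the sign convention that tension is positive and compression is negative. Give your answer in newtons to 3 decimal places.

-1649.877

N=7 nodes, M=11 members, R=3 reactions → 2N=14, M+R=14
member 0 (0-1): L=7.9037, (cx,cy)=(0.2155,0.9765)
member 1 (0-2): L=2.9200, (cx,cy)=(1.0000,0.0000)
member 2 (1-2): L=7.8134, (cx,cy)=(0.1558,-0.9878)
member 3 (1-3): L=3.1096, (cx,cy)=(0.9339,0.3576)
member 4 (2-3): L=8.9897, (cx,cy)=(0.1877,0.9822)
member 5 (2-4): L=3.2030, (cx,cy)=(1.0000,0.0000)
member 6 (3-4): L=8.9592, (cx,cy)=(0.1692,-0.9856)
member 7 (3-5): L=3.4974, (cx,cy)=(0.9324,-0.3614)
member 8 (4-5): L=7.7646, (cx,cy)=(0.2247,0.9744)
member 9 (4-6): L=3.1770, (cx,cy)=(1.0000,0.0000)
member 10 (5-6): L=7.7003, (cx,cy)=(0.1860,-0.9826)
solve A·x = −loads:
  F[0-1] = -1278.2728 N (compression)
  F[0-2] = -560.7406 N (compression)
  F[1-2] = +1091.0230 N (tension)
  F[1-3] = -476.9009 N (compression)
  F[2-3] = -1097.1998 N (compression)
  F[2-4] = -184.9047 N (compression)
  F[3-4] = +1631.1940 N (tension)
  F[3-5] = -994.5044 N (compression)
  F[4-5] = -1649.8766 N (compression)
  F[4-6] = +461.9011 N (tension)
  F[5-6] = -2483.7901 N (compression)
  Rx@0 = +836.1700 N
  Ry@0 = +1248.2468 N
  Ry@6 = +2440.4632 N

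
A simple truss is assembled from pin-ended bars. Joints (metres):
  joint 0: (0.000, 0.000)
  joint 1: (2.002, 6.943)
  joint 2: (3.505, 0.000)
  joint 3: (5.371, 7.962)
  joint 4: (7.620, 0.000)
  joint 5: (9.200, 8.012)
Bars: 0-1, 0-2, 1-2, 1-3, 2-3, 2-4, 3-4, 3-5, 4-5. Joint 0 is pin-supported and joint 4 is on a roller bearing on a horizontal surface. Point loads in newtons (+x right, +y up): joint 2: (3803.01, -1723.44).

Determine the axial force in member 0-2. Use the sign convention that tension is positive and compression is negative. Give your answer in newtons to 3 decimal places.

N=6 nodes, M=9 members, R=3 reactions → 2N=12, M+R=12
member 0 (0-1): L=7.2259, (cx,cy)=(0.2771,0.9609)
member 1 (0-2): L=3.5050, (cx,cy)=(1.0000,0.0000)
member 2 (1-2): L=7.1038, (cx,cy)=(0.2116,-0.9774)
member 3 (1-3): L=3.5197, (cx,cy)=(0.9572,0.2895)
member 4 (2-3): L=8.1777, (cx,cy)=(0.2282,0.9736)
member 5 (2-4): L=4.1150, (cx,cy)=(1.0000,0.0000)
member 6 (3-4): L=8.2735, (cx,cy)=(0.2718,-0.9623)
member 7 (3-5): L=3.8293, (cx,cy)=(0.9999,0.0131)
member 8 (4-5): L=8.1663, (cx,cy)=(0.1935,0.9811)
solve A·x = −loads:
  F[0-1] = -968.6218 N (compression)
  F[0-2] = +4071.3763 N (tension)
  F[1-2] = +815.7941 N (tension)
  F[1-3] = -460.6985 N (compression)
  F[2-3] = +951.2082 N (tension)
  F[2-4] = +223.9219 N (tension)
  F[3-4] = -823.7556 N (compression)
  F[3-5] = -0.0000 N (compression)
  F[4-5] = -0.0000 N (compression)
  Rx@0 = -3803.0100 N
  Ry@0 = +930.7028 N
  Ry@4 = +792.7372 N

4071.376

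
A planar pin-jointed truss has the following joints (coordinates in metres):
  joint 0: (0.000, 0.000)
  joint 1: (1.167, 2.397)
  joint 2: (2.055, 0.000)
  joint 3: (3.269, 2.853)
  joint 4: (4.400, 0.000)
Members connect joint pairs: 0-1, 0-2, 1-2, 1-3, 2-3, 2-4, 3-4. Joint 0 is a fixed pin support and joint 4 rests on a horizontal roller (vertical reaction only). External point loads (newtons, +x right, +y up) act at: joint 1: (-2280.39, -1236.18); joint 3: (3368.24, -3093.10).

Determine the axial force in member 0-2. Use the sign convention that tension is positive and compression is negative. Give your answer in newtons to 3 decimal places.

1458.678

N=5 nodes, M=7 members, R=3 reactions → 2N=10, M+R=10
member 0 (0-1): L=2.6660, (cx,cy)=(0.4377,0.8991)
member 1 (0-2): L=2.0550, (cx,cy)=(1.0000,0.0000)
member 2 (1-2): L=2.5562, (cx,cy)=(0.3474,-0.9377)
member 3 (1-3): L=2.1509, (cx,cy)=(0.9773,0.2120)
member 4 (2-3): L=3.1005, (cx,cy)=(0.3915,0.9202)
member 5 (2-4): L=2.3450, (cx,cy)=(1.0000,0.0000)
member 6 (3-4): L=3.0690, (cx,cy)=(0.3685,-0.9296)
solve A·x = −loads:
  F[0-1] = -847.1500 N (compression)
  F[0-2] = +1458.6782 N (tension)
  F[1-2] = -59.4733 N (compression)
  F[1-3] = +1975.1195 N (tension)
  F[2-3] = +60.6083 N (tension)
  F[2-4] = +1414.2870 N (tension)
  F[3-4] = -3837.7089 N (compression)
  Rx@0 = -1087.8500 N
  Ry@0 = +761.6755 N
  Ry@4 = +3567.6045 N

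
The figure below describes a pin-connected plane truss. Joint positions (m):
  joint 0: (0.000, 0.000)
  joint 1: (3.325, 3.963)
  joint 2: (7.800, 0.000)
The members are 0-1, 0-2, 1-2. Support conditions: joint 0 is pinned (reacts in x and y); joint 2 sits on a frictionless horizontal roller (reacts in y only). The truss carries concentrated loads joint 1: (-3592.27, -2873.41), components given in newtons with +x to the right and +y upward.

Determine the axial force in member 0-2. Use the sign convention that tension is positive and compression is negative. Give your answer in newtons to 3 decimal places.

-677.818

N=3 nodes, M=3 members, R=3 reactions → 2N=6, M+R=6
member 0 (0-1): L=5.1731, (cx,cy)=(0.6427,0.7661)
member 1 (0-2): L=7.8000, (cx,cy)=(1.0000,0.0000)
member 2 (1-2): L=5.9775, (cx,cy)=(0.7486,-0.6630)
solve A·x = −loads:
  F[0-1] = -4534.3642 N (compression)
  F[0-2] = -677.8178 N (compression)
  F[1-2] = +905.4042 N (tension)
  Rx@0 = +3592.2700 N
  Ry@0 = +3473.6764 N
  Ry@2 = -600.2664 N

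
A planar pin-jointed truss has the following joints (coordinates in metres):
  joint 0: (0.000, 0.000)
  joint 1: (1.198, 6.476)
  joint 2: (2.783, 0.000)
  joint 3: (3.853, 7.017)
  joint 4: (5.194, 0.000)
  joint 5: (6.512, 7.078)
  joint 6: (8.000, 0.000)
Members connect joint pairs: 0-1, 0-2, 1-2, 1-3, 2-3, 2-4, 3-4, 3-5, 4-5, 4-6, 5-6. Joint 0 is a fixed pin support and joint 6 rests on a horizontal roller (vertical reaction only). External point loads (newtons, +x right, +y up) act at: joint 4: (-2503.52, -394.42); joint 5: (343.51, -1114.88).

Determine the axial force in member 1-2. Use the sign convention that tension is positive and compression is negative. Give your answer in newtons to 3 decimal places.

39.435

N=7 nodes, M=11 members, R=3 reactions → 2N=14, M+R=14
member 0 (0-1): L=6.5859, (cx,cy)=(0.1819,0.9833)
member 1 (0-2): L=2.7830, (cx,cy)=(1.0000,0.0000)
member 2 (1-2): L=6.6671, (cx,cy)=(0.2377,-0.9713)
member 3 (1-3): L=2.7096, (cx,cy)=(0.9799,0.1997)
member 4 (2-3): L=7.0981, (cx,cy)=(0.1507,0.9886)
member 5 (2-4): L=2.4110, (cx,cy)=(1.0000,0.0000)
member 6 (3-4): L=7.1440, (cx,cy)=(0.1877,-0.9822)
member 7 (3-5): L=2.6597, (cx,cy)=(0.9997,0.0229)
member 8 (4-5): L=7.1997, (cx,cy)=(0.1831,0.9831)
member 9 (4-6): L=2.8060, (cx,cy)=(1.0000,0.0000)
member 10 (5-6): L=7.2327, (cx,cy)=(0.2057,-0.9786)
solve A·x = −loads:
  F[0-1] = -42.4991 N (compression)
  F[0-2] = -2152.2792 N (compression)
  F[1-2] = +39.4350 N (tension)
  F[1-3] = -17.4573 N (compression)
  F[2-3] = -38.7472 N (compression)
  F[2-4] = -2137.0633 N (compression)
  F[3-4] = +41.8270 N (tension)
  F[3-5] = -30.8062 N (compression)
  F[4-5] = +359.4102 N (tension)
  F[4-6] = +308.5130 N (tension)
  F[5-6] = -1499.5885 N (compression)
  Rx@0 = +2160.0100 N
  Ry@0 = +41.7900 N
  Ry@6 = +1467.5100 N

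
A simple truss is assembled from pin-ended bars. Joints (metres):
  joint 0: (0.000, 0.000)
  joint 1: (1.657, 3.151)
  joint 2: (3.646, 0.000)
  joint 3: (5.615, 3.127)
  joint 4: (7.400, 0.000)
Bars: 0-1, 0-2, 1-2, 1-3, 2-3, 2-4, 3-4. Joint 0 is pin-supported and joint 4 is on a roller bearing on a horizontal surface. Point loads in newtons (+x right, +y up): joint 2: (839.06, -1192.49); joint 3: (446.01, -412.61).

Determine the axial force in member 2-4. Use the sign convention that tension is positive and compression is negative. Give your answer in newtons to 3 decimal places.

621.693

N=5 nodes, M=7 members, R=3 reactions → 2N=10, M+R=10
member 0 (0-1): L=3.5601, (cx,cy)=(0.4654,0.8851)
member 1 (0-2): L=3.6460, (cx,cy)=(1.0000,0.0000)
member 2 (1-2): L=3.7262, (cx,cy)=(0.5338,-0.8456)
member 3 (1-3): L=3.9581, (cx,cy)=(1.0000,-0.0061)
member 4 (2-3): L=3.6953, (cx,cy)=(0.5328,0.8462)
member 5 (2-4): L=3.7540, (cx,cy)=(1.0000,0.0000)
member 6 (3-4): L=3.6006, (cx,cy)=(0.4958,-0.8685)
solve A·x = −loads:
  F[0-1] = -583.0030 N (compression)
  F[0-2] = +1556.4193 N (tension)
  F[1-2] = +614.5058 N (tension)
  F[1-3] = -599.3718 N (compression)
  F[2-3] = +795.1290 N (tension)
  F[2-4] = +621.6927 N (tension)
  F[3-4] = -1254.0446 N (compression)
  Rx@0 = -1285.0700 N
  Ry@0 = +516.0058 N
  Ry@4 = +1089.0942 N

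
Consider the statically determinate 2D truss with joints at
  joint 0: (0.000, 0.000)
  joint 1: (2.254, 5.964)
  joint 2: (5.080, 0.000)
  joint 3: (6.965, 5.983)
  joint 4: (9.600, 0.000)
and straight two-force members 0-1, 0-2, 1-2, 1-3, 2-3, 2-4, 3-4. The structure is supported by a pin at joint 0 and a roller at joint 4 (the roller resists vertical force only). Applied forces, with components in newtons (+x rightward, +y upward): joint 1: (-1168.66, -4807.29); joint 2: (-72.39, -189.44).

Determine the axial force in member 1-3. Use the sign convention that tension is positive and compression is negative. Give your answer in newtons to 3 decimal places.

N=5 nodes, M=7 members, R=3 reactions → 2N=10, M+R=10
member 0 (0-1): L=6.3757, (cx,cy)=(0.3535,0.9354)
member 1 (0-2): L=5.0800, (cx,cy)=(1.0000,0.0000)
member 2 (1-2): L=6.5997, (cx,cy)=(0.4282,-0.9037)
member 3 (1-3): L=4.7110, (cx,cy)=(1.0000,0.0040)
member 4 (2-3): L=6.2729, (cx,cy)=(0.3005,0.9538)
member 5 (2-4): L=4.5200, (cx,cy)=(1.0000,0.0000)
member 6 (3-4): L=6.5375, (cx,cy)=(0.4031,-0.9152)
solve A·x = −loads:
  F[0-1] = -4804.0296 N (compression)
  F[0-2] = +457.3122 N (tension)
  F[1-2] = -348.5974 N (compression)
  F[1-3] = -380.4346 N (compression)
  F[2-3] = +528.9060 N (tension)
  F[2-4] = +221.4963 N (tension)
  F[3-4] = -549.5417 N (compression)
  Rx@0 = +1241.0500 N
  Ry@0 = +4493.8031 N
  Ry@4 = +502.9269 N

-380.435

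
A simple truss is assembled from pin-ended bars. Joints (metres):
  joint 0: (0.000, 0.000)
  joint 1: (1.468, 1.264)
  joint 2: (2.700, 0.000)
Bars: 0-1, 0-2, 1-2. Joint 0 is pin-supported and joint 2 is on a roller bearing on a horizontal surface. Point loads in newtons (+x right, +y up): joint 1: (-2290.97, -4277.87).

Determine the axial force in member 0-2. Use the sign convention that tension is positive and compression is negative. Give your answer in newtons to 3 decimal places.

1221.649

N=3 nodes, M=3 members, R=3 reactions → 2N=6, M+R=6
member 0 (0-1): L=1.9372, (cx,cy)=(0.7578,0.6525)
member 1 (0-2): L=2.7000, (cx,cy)=(1.0000,0.0000)
member 2 (1-2): L=1.7651, (cx,cy)=(0.6980,-0.7161)
solve A·x = −loads:
  F[0-1] = -4635.3027 N (compression)
  F[0-2] = +1221.6493 N (tension)
  F[1-2] = -1750.2541 N (compression)
  Rx@0 = +2290.9700 N
  Ry@0 = +3024.4896 N
  Ry@2 = +1253.3804 N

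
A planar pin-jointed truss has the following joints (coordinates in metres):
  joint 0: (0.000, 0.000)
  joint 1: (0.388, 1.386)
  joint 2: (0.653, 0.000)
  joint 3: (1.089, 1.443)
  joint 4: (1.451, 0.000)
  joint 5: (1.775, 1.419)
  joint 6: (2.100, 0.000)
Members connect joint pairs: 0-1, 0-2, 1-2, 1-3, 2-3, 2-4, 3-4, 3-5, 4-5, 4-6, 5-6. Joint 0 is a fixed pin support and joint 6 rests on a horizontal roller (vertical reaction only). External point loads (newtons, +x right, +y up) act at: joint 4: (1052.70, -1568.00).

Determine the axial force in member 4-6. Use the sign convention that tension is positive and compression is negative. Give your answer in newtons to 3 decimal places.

248.139

N=7 nodes, M=11 members, R=3 reactions → 2N=14, M+R=14
member 0 (0-1): L=1.4393, (cx,cy)=(0.2696,0.9630)
member 1 (0-2): L=0.6530, (cx,cy)=(1.0000,0.0000)
member 2 (1-2): L=1.4111, (cx,cy)=(0.1878,-0.9822)
member 3 (1-3): L=0.7033, (cx,cy)=(0.9967,0.0810)
member 4 (2-3): L=1.5074, (cx,cy)=(0.2892,0.9573)
member 5 (2-4): L=0.7980, (cx,cy)=(1.0000,0.0000)
member 6 (3-4): L=1.4877, (cx,cy)=(0.2433,-0.9699)
member 7 (3-5): L=0.6864, (cx,cy)=(0.9994,-0.0350)
member 8 (4-5): L=1.4555, (cx,cy)=(0.2226,0.9749)
member 9 (4-6): L=0.6490, (cx,cy)=(1.0000,0.0000)
member 10 (5-6): L=1.4557, (cx,cy)=(0.2233,-0.9748)
solve A·x = −loads:
  F[0-1] = -503.2165 N (compression)
  F[0-2] = +1188.3563 N (tension)
  F[1-2] = +474.7534 N (tension)
  F[1-3] = -225.5550 N (compression)
  F[2-3] = -487.1272 N (compression)
  F[2-4] = +1418.4068 N (tension)
  F[3-4] = +517.3338 N (tension)
  F[3-5] = -491.8885 N (compression)
  F[4-5] = +1093.6551 N (tension)
  F[4-6] = +248.1391 N (tension)
  F[5-6] = -1111.4663 N (compression)
  Rx@0 = -1052.7000 N
  Ry@0 = +484.5867 N
  Ry@6 = +1083.4133 N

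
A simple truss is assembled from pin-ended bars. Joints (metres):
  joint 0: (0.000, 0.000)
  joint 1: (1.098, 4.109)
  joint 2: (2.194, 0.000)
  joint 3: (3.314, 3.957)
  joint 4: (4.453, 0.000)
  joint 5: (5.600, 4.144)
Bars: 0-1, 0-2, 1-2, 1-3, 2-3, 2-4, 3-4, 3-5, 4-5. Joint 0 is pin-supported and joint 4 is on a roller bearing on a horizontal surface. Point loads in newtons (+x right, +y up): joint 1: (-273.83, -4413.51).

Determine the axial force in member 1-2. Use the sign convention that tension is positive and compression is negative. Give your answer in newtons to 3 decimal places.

-831.581

N=6 nodes, M=9 members, R=3 reactions → 2N=12, M+R=12
member 0 (0-1): L=4.2532, (cx,cy)=(0.2582,0.9661)
member 1 (0-2): L=2.1940, (cx,cy)=(1.0000,0.0000)
member 2 (1-2): L=4.2527, (cx,cy)=(0.2577,-0.9662)
member 3 (1-3): L=2.2212, (cx,cy)=(0.9977,-0.0684)
member 4 (2-3): L=4.1125, (cx,cy)=(0.2723,0.9622)
member 5 (2-4): L=2.2590, (cx,cy)=(1.0000,0.0000)
member 6 (3-4): L=4.1177, (cx,cy)=(0.2766,-0.9610)
member 7 (3-5): L=2.2936, (cx,cy)=(0.9967,0.0815)
member 8 (4-5): L=4.2998, (cx,cy)=(0.2668,0.9638)
solve A·x = −loads:
  F[0-1] = -3703.4630 N (compression)
  F[0-2] = +682.2567 N (tension)
  F[1-2] = -831.5808 N (compression)
  F[1-3] = -469.0402 N (compression)
  F[2-3] = +835.0545 N (tension)
  F[2-4] = +240.5188 N (tension)
  F[3-4] = -869.5137 N (compression)
  F[3-5] = -0.0000 N (compression)
  F[4-5] = +0.0000 N (tension)
  Rx@0 = +273.8300 N
  Ry@0 = +3577.9235 N
  Ry@4 = +835.5865 N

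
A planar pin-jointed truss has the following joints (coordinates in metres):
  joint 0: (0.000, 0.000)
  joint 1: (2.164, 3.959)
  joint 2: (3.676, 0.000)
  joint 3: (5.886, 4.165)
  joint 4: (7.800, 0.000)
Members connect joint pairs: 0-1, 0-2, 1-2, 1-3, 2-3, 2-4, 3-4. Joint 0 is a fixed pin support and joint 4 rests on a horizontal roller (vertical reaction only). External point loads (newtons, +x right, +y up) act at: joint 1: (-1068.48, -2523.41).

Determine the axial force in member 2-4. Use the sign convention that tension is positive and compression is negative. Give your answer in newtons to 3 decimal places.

N=5 nodes, M=7 members, R=3 reactions → 2N=10, M+R=10
member 0 (0-1): L=4.5118, (cx,cy)=(0.4796,0.8775)
member 1 (0-2): L=3.6760, (cx,cy)=(1.0000,0.0000)
member 2 (1-2): L=4.2379, (cx,cy)=(0.3568,-0.9342)
member 3 (1-3): L=3.7277, (cx,cy)=(0.9985,0.0553)
member 4 (2-3): L=4.7150, (cx,cy)=(0.4687,0.8833)
member 5 (2-4): L=4.1240, (cx,cy)=(1.0000,0.0000)
member 6 (3-4): L=4.5837, (cx,cy)=(0.4176,-0.9086)
solve A·x = −loads:
  F[0-1] = -2695.9816 N (compression)
  F[0-2] = +224.5893 N (tension)
  F[1-2] = -178.4112 N (compression)
  F[1-3] = -161.1820 N (compression)
  F[2-3] = +188.6793 N (tension)
  F[2-4] = +72.4987 N (tension)
  F[3-4] = -173.6233 N (compression)
  Rx@0 = +1068.4800 N
  Ry@0 = +2365.6476 N
  Ry@4 = +157.7624 N

72.499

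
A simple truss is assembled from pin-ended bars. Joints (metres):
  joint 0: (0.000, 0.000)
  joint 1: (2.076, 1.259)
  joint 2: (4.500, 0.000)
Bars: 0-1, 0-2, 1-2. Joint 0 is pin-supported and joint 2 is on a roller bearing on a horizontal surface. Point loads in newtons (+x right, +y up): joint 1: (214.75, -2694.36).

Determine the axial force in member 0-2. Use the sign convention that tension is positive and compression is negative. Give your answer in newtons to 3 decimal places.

N=3 nodes, M=3 members, R=3 reactions → 2N=6, M+R=6
member 0 (0-1): L=2.4279, (cx,cy)=(0.8550,0.5185)
member 1 (0-2): L=4.5000, (cx,cy)=(1.0000,0.0000)
member 2 (1-2): L=2.7315, (cx,cy)=(0.8874,-0.4609)
solve A·x = −loads:
  F[0-1] = -2683.0288 N (compression)
  F[0-2] = +2508.8696 N (tension)
  F[1-2] = -2827.0912 N (compression)
  Rx@0 = -214.7500 N
  Ry@0 = +1391.2796 N
  Ry@2 = +1303.0804 N

2508.870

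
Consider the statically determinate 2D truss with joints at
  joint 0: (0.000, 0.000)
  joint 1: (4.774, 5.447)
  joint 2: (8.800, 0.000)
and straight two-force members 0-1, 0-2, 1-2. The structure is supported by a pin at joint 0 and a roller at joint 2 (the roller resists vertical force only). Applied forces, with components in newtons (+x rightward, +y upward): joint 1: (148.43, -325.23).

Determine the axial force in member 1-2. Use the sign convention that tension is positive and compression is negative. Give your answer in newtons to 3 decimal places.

-333.647

N=3 nodes, M=3 members, R=3 reactions → 2N=6, M+R=6
member 0 (0-1): L=7.2430, (cx,cy)=(0.6591,0.7520)
member 1 (0-2): L=8.8000, (cx,cy)=(1.0000,0.0000)
member 2 (1-2): L=6.7734, (cx,cy)=(0.5944,-0.8042)
solve A·x = −loads:
  F[0-1] = -75.6849 N (compression)
  F[0-2] = +198.3155 N (tension)
  F[1-2] = -333.6471 N (compression)
  Rx@0 = -148.4300 N
  Ry@0 = +56.9179 N
  Ry@2 = +268.3121 N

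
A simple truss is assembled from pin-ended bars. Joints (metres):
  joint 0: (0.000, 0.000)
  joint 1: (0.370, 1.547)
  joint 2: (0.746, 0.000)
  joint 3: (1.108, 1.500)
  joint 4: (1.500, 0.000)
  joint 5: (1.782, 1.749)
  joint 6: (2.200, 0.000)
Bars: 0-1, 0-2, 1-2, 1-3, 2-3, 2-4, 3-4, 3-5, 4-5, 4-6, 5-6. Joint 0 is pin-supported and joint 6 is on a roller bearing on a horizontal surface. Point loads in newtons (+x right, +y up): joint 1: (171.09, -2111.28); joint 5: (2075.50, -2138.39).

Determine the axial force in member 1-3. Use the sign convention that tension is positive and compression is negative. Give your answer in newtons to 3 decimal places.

155.667

N=7 nodes, M=11 members, R=3 reactions → 2N=14, M+R=14
member 0 (0-1): L=1.5906, (cx,cy)=(0.2326,0.9726)
member 1 (0-2): L=0.7460, (cx,cy)=(1.0000,0.0000)
member 2 (1-2): L=1.5920, (cx,cy)=(0.2362,-0.9717)
member 3 (1-3): L=0.7395, (cx,cy)=(0.9980,-0.0636)
member 4 (2-3): L=1.5431, (cx,cy)=(0.2346,0.9721)
member 5 (2-4): L=0.7540, (cx,cy)=(1.0000,0.0000)
member 6 (3-4): L=1.5504, (cx,cy)=(0.2528,-0.9675)
member 7 (3-5): L=0.7185, (cx,cy)=(0.9380,0.3465)
member 8 (4-5): L=1.7716, (cx,cy)=(0.1592,0.9872)
member 9 (4-6): L=0.7000, (cx,cy)=(1.0000,0.0000)
member 10 (5-6): L=1.7983, (cx,cy)=(0.2324,-0.9726)
solve A·x = −loads:
  F[0-1] = -403.2260 N (compression)
  F[0-2] = +2340.3852 N (tension)
  F[1-2] = -1779.3452 N (compression)
  F[1-3] = +155.6669 N (tension)
  F[2-3] = +1778.6461 N (tension)
  F[2-4] = +1502.8805 N (tension)
  F[3-4] = -1421.0055 N (compression)
  F[3-5] = +993.4709 N (tension)
  F[4-5] = +1392.5896 N (tension)
  F[4-6] = +921.9194 N (tension)
  F[5-6] = -3966.1414 N (compression)
  Rx@0 = -2246.5900 N
  Ry@0 = +392.1653 N
  Ry@6 = +3857.5047 N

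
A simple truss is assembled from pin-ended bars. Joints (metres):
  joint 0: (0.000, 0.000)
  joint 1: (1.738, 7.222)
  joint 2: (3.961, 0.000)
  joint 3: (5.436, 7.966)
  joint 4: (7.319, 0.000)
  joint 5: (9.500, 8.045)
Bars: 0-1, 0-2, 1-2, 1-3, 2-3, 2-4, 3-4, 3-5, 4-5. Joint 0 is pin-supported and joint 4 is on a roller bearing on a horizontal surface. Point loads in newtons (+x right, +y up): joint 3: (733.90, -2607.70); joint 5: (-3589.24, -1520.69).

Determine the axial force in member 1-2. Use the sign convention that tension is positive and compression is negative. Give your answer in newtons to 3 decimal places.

3154.243

N=6 nodes, M=9 members, R=3 reactions → 2N=12, M+R=12
member 0 (0-1): L=7.4282, (cx,cy)=(0.2340,0.9722)
member 1 (0-2): L=3.9610, (cx,cy)=(1.0000,0.0000)
member 2 (1-2): L=7.5564, (cx,cy)=(0.2942,-0.9557)
member 3 (1-3): L=3.7721, (cx,cy)=(0.9804,0.1972)
member 4 (2-3): L=8.1014, (cx,cy)=(0.1821,0.9833)
member 5 (2-4): L=3.3580, (cx,cy)=(1.0000,0.0000)
member 6 (3-4): L=8.1855, (cx,cy)=(0.2300,-0.9732)
member 7 (3-5): L=4.0648, (cx,cy)=(0.9998,0.0194)
member 8 (4-5): L=8.3354, (cx,cy)=(0.2617,0.9652)
solve A·x = −loads:
  F[0-1] = -3460.2861 N (compression)
  F[0-2] = -2045.7240 N (compression)
  F[1-2] = +3154.2429 N (tension)
  F[1-3] = -1772.3739 N (compression)
  F[2-3] = -3065.9031 N (compression)
  F[2-4] = -559.5829 N (compression)
  F[3-4] = +713.5919 N (tension)
  F[3-5] = -3194.4153 N (compression)
  F[4-5] = -1511.2556 N (compression)
  Rx@0 = +2855.3400 N
  Ry@0 = +3364.2386 N
  Ry@4 = +764.1514 N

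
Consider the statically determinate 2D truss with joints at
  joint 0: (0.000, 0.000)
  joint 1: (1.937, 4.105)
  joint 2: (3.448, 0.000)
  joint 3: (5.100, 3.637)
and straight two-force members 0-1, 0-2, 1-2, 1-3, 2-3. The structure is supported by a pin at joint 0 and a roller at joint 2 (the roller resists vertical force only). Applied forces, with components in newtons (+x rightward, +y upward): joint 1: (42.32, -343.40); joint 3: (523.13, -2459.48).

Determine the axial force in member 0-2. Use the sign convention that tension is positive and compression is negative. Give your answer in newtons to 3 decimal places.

-203.727

N=4 nodes, M=5 members, R=3 reactions → 2N=8, M+R=8
member 0 (0-1): L=4.5391, (cx,cy)=(0.4267,0.9044)
member 1 (0-2): L=3.4480, (cx,cy)=(1.0000,0.0000)
member 2 (1-2): L=4.3743, (cx,cy)=(0.3454,-0.9384)
member 3 (1-3): L=3.1974, (cx,cy)=(0.9892,-0.1464)
member 4 (2-3): L=3.9946, (cx,cy)=(0.4136,0.9105)
solve A·x = −loads:
  F[0-1] = +1802.4453 N (tension)
  F[0-2] = -203.7275 N (compression)
  F[1-2] = -2345.2608 N (compression)
  F[1-3] = +1553.7137 N (tension)
  F[2-3] = -2451.5336 N (compression)
  Rx@0 = -565.4500 N
  Ry@0 = -1630.0844 N
  Ry@2 = +4432.9644 N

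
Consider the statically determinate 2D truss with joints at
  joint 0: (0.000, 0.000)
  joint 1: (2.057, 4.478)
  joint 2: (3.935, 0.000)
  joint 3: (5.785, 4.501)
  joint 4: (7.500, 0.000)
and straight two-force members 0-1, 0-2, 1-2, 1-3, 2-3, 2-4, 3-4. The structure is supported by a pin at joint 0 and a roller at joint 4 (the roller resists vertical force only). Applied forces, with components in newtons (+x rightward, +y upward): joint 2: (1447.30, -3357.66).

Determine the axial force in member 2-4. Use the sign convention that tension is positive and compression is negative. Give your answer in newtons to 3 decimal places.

N=5 nodes, M=7 members, R=3 reactions → 2N=10, M+R=10
member 0 (0-1): L=4.9279, (cx,cy)=(0.4174,0.9087)
member 1 (0-2): L=3.9350, (cx,cy)=(1.0000,0.0000)
member 2 (1-2): L=4.8559, (cx,cy)=(0.3867,-0.9222)
member 3 (1-3): L=3.7281, (cx,cy)=(1.0000,0.0062)
member 4 (2-3): L=4.8664, (cx,cy)=(0.3802,0.9249)
member 5 (2-4): L=3.5650, (cx,cy)=(1.0000,0.0000)
member 6 (3-4): L=4.8167, (cx,cy)=(0.3561,-0.9345)
solve A·x = −loads:
  F[0-1] = -1756.3401 N (compression)
  F[0-2] = +2180.4371 N (tension)
  F[1-2] = +1721.3223 N (tension)
  F[1-3] = -1398.8839 N (compression)
  F[2-3] = +1913.9835 N (tension)
  F[2-4] = +671.2361 N (tension)
  F[3-4] = -1885.1994 N (compression)
  Rx@0 = -1447.3000 N
  Ry@0 = +1596.0077 N
  Ry@4 = +1761.6523 N

671.236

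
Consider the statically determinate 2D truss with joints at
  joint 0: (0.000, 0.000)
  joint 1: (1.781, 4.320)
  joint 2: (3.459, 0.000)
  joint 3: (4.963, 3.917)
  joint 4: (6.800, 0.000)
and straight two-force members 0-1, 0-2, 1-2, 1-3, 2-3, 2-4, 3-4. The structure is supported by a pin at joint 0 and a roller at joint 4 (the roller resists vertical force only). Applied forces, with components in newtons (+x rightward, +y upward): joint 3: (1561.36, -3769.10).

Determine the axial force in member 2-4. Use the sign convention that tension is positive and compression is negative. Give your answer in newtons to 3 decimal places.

1711.912

N=5 nodes, M=7 members, R=3 reactions → 2N=10, M+R=10
member 0 (0-1): L=4.6727, (cx,cy)=(0.3811,0.9245)
member 1 (0-2): L=3.4590, (cx,cy)=(1.0000,0.0000)
member 2 (1-2): L=4.6344, (cx,cy)=(0.3621,-0.9322)
member 3 (1-3): L=3.2074, (cx,cy)=(0.9921,-0.1256)
member 4 (2-3): L=4.1958, (cx,cy)=(0.3585,0.9335)
member 5 (2-4): L=3.3410, (cx,cy)=(1.0000,0.0000)
member 6 (3-4): L=4.3264, (cx,cy)=(0.4246,-0.9054)
solve A·x = −loads:
  F[0-1] = -128.5237 N (compression)
  F[0-2] = +1610.3466 N (tension)
  F[1-2] = +141.0662 N (tension)
  F[1-3] = -100.8619 N (compression)
  F[2-3] = -140.8550 N (compression)
  F[2-4] = +1711.9124 N (tension)
  F[3-4] = -4031.7705 N (compression)
  Rx@0 = -1561.3600 N
  Ry@0 = +118.8220 N
  Ry@4 = +3650.2780 N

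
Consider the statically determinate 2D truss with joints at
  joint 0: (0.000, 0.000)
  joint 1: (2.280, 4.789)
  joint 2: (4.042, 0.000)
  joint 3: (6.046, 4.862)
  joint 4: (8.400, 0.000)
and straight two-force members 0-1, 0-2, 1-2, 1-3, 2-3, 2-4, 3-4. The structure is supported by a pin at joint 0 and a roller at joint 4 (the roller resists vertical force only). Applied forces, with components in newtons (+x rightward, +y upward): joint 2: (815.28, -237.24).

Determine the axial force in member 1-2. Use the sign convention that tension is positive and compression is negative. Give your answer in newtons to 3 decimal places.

129.018

N=5 nodes, M=7 members, R=3 reactions → 2N=10, M+R=10
member 0 (0-1): L=5.3040, (cx,cy)=(0.4299,0.9029)
member 1 (0-2): L=4.0420, (cx,cy)=(1.0000,0.0000)
member 2 (1-2): L=5.1029, (cx,cy)=(0.3453,-0.9385)
member 3 (1-3): L=3.7667, (cx,cy)=(0.9998,0.0194)
member 4 (2-3): L=5.2588, (cx,cy)=(0.3811,0.9245)
member 5 (2-4): L=4.3580, (cx,cy)=(1.0000,0.0000)
member 6 (3-4): L=5.4019, (cx,cy)=(0.4358,-0.9001)
solve A·x = −loads:
  F[0-1] = -136.3196 N (compression)
  F[0-2] = +873.8784 N (tension)
  F[1-2] = +129.0184 N (tension)
  F[1-3] = -103.1674 N (compression)
  F[2-3] = +125.6371 N (tension)
  F[2-4] = +55.2709 N (tension)
  F[3-4] = -126.8339 N (compression)
  Rx@0 = -815.2800 N
  Ry@0 = +123.0824 N
  Ry@4 = +114.1576 N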